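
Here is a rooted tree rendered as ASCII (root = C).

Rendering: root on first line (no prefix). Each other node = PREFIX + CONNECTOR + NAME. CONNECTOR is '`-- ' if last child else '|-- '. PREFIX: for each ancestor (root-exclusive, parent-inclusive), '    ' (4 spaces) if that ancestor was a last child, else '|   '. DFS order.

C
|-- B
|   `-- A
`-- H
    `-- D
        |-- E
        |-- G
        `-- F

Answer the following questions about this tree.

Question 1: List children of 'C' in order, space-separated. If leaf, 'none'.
Node C's children (from adjacency): B, H

Answer: B H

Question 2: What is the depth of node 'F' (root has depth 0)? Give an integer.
Answer: 3

Derivation:
Path from root to F: C -> H -> D -> F
Depth = number of edges = 3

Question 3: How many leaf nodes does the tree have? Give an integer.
Answer: 4

Derivation:
Leaves (nodes with no children): A, E, F, G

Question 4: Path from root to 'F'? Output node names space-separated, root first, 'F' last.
Walk down from root: C -> H -> D -> F

Answer: C H D F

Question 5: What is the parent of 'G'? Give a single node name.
Answer: D

Derivation:
Scan adjacency: G appears as child of D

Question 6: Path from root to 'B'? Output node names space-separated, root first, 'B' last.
Answer: C B

Derivation:
Walk down from root: C -> B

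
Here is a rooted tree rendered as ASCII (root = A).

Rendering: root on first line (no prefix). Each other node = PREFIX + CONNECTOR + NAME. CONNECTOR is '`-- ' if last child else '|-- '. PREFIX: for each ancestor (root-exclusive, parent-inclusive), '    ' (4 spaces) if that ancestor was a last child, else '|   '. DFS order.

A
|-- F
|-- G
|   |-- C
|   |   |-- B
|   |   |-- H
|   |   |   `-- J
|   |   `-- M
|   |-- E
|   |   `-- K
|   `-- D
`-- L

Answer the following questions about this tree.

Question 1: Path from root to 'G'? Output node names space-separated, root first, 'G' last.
Walk down from root: A -> G

Answer: A G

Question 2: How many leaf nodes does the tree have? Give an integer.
Answer: 7

Derivation:
Leaves (nodes with no children): B, D, F, J, K, L, M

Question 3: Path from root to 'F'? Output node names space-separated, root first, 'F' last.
Answer: A F

Derivation:
Walk down from root: A -> F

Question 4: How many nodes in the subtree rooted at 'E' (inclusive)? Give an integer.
Subtree rooted at E contains: E, K
Count = 2

Answer: 2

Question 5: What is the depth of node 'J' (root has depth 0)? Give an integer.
Answer: 4

Derivation:
Path from root to J: A -> G -> C -> H -> J
Depth = number of edges = 4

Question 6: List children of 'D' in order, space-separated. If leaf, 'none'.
Node D's children (from adjacency): (leaf)

Answer: none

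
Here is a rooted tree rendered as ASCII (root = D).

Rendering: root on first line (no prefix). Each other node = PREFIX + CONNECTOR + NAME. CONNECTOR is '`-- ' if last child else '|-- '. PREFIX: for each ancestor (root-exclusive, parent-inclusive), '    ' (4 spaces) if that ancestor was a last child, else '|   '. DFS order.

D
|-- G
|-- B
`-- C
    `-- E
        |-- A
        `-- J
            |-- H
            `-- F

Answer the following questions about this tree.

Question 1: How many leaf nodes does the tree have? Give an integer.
Leaves (nodes with no children): A, B, F, G, H

Answer: 5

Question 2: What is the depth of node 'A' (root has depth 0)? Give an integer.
Answer: 3

Derivation:
Path from root to A: D -> C -> E -> A
Depth = number of edges = 3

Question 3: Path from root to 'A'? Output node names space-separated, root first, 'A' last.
Walk down from root: D -> C -> E -> A

Answer: D C E A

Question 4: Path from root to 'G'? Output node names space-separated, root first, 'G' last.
Answer: D G

Derivation:
Walk down from root: D -> G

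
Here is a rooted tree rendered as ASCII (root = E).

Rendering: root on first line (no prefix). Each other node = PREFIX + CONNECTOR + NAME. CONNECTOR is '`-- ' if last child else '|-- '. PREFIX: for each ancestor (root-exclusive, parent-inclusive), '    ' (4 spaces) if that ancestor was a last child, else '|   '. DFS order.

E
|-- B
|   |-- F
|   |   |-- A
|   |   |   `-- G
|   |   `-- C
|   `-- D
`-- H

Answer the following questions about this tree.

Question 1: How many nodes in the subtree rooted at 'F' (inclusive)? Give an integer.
Subtree rooted at F contains: A, C, F, G
Count = 4

Answer: 4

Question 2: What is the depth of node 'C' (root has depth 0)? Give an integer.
Path from root to C: E -> B -> F -> C
Depth = number of edges = 3

Answer: 3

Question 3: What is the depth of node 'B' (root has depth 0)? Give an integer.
Path from root to B: E -> B
Depth = number of edges = 1

Answer: 1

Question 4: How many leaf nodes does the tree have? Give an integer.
Leaves (nodes with no children): C, D, G, H

Answer: 4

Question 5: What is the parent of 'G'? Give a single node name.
Scan adjacency: G appears as child of A

Answer: A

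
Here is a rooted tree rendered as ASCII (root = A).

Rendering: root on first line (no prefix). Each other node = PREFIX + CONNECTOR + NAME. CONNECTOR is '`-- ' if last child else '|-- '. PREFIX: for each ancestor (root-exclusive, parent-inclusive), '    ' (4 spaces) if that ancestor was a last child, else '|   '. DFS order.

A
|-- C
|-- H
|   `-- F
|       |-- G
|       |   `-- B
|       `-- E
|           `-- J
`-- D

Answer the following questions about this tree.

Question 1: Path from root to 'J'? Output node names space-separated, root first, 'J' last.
Walk down from root: A -> H -> F -> E -> J

Answer: A H F E J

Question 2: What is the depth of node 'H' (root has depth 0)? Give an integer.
Answer: 1

Derivation:
Path from root to H: A -> H
Depth = number of edges = 1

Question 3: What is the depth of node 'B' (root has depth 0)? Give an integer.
Answer: 4

Derivation:
Path from root to B: A -> H -> F -> G -> B
Depth = number of edges = 4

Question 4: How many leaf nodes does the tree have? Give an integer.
Leaves (nodes with no children): B, C, D, J

Answer: 4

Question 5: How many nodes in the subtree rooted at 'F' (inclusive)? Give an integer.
Answer: 5

Derivation:
Subtree rooted at F contains: B, E, F, G, J
Count = 5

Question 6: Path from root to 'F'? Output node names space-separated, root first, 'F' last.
Answer: A H F

Derivation:
Walk down from root: A -> H -> F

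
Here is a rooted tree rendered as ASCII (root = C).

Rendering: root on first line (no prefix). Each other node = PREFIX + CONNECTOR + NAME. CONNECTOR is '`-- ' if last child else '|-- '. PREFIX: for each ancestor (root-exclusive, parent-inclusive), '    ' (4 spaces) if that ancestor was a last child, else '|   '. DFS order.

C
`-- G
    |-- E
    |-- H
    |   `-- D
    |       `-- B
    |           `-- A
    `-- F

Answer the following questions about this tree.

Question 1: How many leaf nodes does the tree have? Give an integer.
Answer: 3

Derivation:
Leaves (nodes with no children): A, E, F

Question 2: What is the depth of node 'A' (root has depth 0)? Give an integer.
Answer: 5

Derivation:
Path from root to A: C -> G -> H -> D -> B -> A
Depth = number of edges = 5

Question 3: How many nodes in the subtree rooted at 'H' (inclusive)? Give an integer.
Subtree rooted at H contains: A, B, D, H
Count = 4

Answer: 4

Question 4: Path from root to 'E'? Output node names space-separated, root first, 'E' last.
Answer: C G E

Derivation:
Walk down from root: C -> G -> E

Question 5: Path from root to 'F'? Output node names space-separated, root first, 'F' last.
Walk down from root: C -> G -> F

Answer: C G F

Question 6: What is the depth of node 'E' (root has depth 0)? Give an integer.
Answer: 2

Derivation:
Path from root to E: C -> G -> E
Depth = number of edges = 2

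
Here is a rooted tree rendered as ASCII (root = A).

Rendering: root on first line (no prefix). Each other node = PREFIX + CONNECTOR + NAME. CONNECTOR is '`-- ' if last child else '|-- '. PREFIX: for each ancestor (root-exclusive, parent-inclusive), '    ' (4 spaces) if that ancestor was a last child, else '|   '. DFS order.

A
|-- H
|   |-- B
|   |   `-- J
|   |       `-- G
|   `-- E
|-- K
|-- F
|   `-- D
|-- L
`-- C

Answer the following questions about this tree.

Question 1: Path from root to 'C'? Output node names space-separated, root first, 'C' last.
Answer: A C

Derivation:
Walk down from root: A -> C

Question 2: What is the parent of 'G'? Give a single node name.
Answer: J

Derivation:
Scan adjacency: G appears as child of J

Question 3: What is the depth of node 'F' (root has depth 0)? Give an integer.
Path from root to F: A -> F
Depth = number of edges = 1

Answer: 1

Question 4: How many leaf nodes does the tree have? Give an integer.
Answer: 6

Derivation:
Leaves (nodes with no children): C, D, E, G, K, L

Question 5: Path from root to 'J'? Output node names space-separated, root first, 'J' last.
Answer: A H B J

Derivation:
Walk down from root: A -> H -> B -> J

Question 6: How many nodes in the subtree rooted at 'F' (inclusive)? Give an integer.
Subtree rooted at F contains: D, F
Count = 2

Answer: 2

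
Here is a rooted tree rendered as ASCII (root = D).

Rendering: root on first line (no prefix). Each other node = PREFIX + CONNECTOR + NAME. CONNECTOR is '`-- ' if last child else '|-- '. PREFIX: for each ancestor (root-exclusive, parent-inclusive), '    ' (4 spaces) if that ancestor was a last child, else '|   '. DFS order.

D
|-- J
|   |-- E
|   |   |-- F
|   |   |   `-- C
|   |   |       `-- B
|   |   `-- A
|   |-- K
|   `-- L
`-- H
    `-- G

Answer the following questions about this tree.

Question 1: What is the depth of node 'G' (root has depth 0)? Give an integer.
Answer: 2

Derivation:
Path from root to G: D -> H -> G
Depth = number of edges = 2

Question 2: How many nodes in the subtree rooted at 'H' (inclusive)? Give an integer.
Answer: 2

Derivation:
Subtree rooted at H contains: G, H
Count = 2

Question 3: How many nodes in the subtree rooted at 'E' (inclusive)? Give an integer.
Answer: 5

Derivation:
Subtree rooted at E contains: A, B, C, E, F
Count = 5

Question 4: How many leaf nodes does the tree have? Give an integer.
Leaves (nodes with no children): A, B, G, K, L

Answer: 5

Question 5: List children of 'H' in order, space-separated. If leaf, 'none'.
Node H's children (from adjacency): G

Answer: G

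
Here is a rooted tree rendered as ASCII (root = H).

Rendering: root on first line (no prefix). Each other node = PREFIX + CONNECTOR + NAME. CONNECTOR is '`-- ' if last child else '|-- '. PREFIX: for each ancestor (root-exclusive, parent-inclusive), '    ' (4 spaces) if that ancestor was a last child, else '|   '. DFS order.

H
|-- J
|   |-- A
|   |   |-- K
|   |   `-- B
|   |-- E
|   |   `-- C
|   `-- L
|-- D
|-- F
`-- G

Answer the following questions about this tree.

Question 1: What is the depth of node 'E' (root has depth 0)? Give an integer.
Path from root to E: H -> J -> E
Depth = number of edges = 2

Answer: 2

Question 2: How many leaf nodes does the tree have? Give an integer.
Leaves (nodes with no children): B, C, D, F, G, K, L

Answer: 7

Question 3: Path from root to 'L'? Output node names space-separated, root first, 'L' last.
Walk down from root: H -> J -> L

Answer: H J L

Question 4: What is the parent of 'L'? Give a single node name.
Answer: J

Derivation:
Scan adjacency: L appears as child of J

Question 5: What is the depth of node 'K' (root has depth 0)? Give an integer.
Answer: 3

Derivation:
Path from root to K: H -> J -> A -> K
Depth = number of edges = 3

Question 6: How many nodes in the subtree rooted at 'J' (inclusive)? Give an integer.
Answer: 7

Derivation:
Subtree rooted at J contains: A, B, C, E, J, K, L
Count = 7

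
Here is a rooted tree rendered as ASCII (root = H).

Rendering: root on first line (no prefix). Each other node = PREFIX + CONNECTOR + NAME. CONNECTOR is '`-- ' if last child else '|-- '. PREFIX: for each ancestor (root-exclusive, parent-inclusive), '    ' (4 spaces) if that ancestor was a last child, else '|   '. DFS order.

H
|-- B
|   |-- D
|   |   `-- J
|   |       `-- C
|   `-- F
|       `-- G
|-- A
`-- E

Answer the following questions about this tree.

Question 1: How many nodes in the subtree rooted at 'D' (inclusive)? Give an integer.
Subtree rooted at D contains: C, D, J
Count = 3

Answer: 3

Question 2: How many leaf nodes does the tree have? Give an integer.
Answer: 4

Derivation:
Leaves (nodes with no children): A, C, E, G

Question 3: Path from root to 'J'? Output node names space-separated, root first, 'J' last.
Answer: H B D J

Derivation:
Walk down from root: H -> B -> D -> J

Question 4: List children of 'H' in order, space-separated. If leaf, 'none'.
Answer: B A E

Derivation:
Node H's children (from adjacency): B, A, E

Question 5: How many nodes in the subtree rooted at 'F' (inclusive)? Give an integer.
Answer: 2

Derivation:
Subtree rooted at F contains: F, G
Count = 2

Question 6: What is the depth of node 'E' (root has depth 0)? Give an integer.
Answer: 1

Derivation:
Path from root to E: H -> E
Depth = number of edges = 1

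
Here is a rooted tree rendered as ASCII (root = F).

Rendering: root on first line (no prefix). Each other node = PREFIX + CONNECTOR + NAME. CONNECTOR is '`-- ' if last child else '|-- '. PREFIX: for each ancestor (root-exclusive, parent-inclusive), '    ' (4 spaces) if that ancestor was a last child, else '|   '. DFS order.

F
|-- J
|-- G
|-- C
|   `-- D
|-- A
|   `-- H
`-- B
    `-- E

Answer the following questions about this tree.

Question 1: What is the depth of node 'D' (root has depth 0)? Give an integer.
Path from root to D: F -> C -> D
Depth = number of edges = 2

Answer: 2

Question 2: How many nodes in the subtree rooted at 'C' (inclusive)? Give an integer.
Subtree rooted at C contains: C, D
Count = 2

Answer: 2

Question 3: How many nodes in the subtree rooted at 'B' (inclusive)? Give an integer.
Answer: 2

Derivation:
Subtree rooted at B contains: B, E
Count = 2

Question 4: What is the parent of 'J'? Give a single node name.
Scan adjacency: J appears as child of F

Answer: F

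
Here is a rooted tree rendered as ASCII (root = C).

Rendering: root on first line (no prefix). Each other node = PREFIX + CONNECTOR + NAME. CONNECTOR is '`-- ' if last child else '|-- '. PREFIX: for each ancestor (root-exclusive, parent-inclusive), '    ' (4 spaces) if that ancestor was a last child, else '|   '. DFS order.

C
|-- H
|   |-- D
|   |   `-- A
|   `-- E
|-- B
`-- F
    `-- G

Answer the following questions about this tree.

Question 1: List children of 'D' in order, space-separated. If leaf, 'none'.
Node D's children (from adjacency): A

Answer: A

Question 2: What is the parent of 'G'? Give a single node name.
Answer: F

Derivation:
Scan adjacency: G appears as child of F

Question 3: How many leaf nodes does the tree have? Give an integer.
Leaves (nodes with no children): A, B, E, G

Answer: 4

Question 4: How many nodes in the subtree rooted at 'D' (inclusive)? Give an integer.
Subtree rooted at D contains: A, D
Count = 2

Answer: 2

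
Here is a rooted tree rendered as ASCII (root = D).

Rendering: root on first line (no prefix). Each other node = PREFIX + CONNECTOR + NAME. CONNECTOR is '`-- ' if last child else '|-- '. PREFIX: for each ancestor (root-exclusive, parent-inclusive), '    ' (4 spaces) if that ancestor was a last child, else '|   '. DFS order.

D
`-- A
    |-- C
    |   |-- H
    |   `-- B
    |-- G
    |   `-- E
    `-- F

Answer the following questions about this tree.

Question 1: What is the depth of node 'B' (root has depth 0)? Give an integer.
Answer: 3

Derivation:
Path from root to B: D -> A -> C -> B
Depth = number of edges = 3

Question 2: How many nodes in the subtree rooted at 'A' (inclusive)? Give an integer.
Answer: 7

Derivation:
Subtree rooted at A contains: A, B, C, E, F, G, H
Count = 7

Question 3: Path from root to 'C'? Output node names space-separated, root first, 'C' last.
Walk down from root: D -> A -> C

Answer: D A C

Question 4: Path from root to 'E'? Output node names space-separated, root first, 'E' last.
Walk down from root: D -> A -> G -> E

Answer: D A G E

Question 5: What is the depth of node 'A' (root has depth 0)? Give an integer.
Answer: 1

Derivation:
Path from root to A: D -> A
Depth = number of edges = 1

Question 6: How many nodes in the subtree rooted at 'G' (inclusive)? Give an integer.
Subtree rooted at G contains: E, G
Count = 2

Answer: 2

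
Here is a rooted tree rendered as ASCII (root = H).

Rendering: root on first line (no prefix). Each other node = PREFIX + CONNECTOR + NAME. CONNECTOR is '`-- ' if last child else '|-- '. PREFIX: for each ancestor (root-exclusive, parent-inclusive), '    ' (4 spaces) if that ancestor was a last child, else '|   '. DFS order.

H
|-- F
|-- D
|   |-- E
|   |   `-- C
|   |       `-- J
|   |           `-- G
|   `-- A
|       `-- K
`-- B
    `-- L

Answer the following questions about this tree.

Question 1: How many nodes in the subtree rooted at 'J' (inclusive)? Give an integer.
Answer: 2

Derivation:
Subtree rooted at J contains: G, J
Count = 2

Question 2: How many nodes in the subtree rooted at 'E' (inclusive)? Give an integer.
Subtree rooted at E contains: C, E, G, J
Count = 4

Answer: 4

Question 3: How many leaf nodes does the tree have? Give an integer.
Answer: 4

Derivation:
Leaves (nodes with no children): F, G, K, L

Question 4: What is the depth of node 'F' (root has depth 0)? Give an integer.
Answer: 1

Derivation:
Path from root to F: H -> F
Depth = number of edges = 1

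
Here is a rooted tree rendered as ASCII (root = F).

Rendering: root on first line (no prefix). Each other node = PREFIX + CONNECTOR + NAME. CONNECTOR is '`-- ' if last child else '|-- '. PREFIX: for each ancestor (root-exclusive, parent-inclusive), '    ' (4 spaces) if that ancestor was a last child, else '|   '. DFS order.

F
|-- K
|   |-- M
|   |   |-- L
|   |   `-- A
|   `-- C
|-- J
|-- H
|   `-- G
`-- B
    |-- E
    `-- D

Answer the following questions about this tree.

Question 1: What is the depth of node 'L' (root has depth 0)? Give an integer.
Path from root to L: F -> K -> M -> L
Depth = number of edges = 3

Answer: 3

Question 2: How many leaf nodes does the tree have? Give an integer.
Answer: 7

Derivation:
Leaves (nodes with no children): A, C, D, E, G, J, L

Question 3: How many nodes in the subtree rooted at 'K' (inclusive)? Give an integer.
Answer: 5

Derivation:
Subtree rooted at K contains: A, C, K, L, M
Count = 5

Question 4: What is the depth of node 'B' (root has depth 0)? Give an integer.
Path from root to B: F -> B
Depth = number of edges = 1

Answer: 1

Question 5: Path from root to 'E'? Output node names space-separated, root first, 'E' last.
Answer: F B E

Derivation:
Walk down from root: F -> B -> E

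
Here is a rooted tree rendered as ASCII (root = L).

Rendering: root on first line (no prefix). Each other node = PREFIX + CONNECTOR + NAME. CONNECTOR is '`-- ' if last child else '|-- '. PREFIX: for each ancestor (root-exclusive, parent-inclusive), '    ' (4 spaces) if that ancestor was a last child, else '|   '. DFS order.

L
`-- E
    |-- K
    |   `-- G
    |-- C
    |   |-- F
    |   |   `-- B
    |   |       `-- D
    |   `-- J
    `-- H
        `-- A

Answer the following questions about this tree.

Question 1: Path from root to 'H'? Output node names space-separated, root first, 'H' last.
Answer: L E H

Derivation:
Walk down from root: L -> E -> H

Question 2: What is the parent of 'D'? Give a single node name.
Scan adjacency: D appears as child of B

Answer: B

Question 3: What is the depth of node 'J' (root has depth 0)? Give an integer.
Path from root to J: L -> E -> C -> J
Depth = number of edges = 3

Answer: 3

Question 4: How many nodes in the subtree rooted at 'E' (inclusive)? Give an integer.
Subtree rooted at E contains: A, B, C, D, E, F, G, H, J, K
Count = 10

Answer: 10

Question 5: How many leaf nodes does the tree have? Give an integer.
Answer: 4

Derivation:
Leaves (nodes with no children): A, D, G, J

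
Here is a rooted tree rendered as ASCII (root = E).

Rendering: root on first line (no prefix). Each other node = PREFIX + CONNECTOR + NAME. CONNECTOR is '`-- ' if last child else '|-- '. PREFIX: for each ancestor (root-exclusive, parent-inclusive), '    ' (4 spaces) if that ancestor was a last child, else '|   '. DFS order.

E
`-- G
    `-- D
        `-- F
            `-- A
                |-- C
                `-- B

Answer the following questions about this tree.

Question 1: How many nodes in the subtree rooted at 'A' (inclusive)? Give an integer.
Answer: 3

Derivation:
Subtree rooted at A contains: A, B, C
Count = 3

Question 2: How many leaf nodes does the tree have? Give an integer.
Answer: 2

Derivation:
Leaves (nodes with no children): B, C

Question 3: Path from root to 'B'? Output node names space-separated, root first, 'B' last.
Answer: E G D F A B

Derivation:
Walk down from root: E -> G -> D -> F -> A -> B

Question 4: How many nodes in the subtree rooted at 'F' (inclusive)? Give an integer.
Subtree rooted at F contains: A, B, C, F
Count = 4

Answer: 4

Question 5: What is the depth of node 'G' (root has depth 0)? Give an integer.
Path from root to G: E -> G
Depth = number of edges = 1

Answer: 1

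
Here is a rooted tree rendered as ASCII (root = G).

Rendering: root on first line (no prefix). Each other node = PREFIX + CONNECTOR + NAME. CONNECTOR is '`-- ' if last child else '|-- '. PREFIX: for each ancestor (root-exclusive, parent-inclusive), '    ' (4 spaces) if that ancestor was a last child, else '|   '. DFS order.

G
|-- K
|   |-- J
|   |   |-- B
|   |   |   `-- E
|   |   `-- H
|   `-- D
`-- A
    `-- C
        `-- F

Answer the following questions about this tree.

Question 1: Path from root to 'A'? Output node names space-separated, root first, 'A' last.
Answer: G A

Derivation:
Walk down from root: G -> A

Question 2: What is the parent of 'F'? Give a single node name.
Scan adjacency: F appears as child of C

Answer: C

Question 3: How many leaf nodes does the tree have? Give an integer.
Leaves (nodes with no children): D, E, F, H

Answer: 4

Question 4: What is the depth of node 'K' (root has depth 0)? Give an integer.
Path from root to K: G -> K
Depth = number of edges = 1

Answer: 1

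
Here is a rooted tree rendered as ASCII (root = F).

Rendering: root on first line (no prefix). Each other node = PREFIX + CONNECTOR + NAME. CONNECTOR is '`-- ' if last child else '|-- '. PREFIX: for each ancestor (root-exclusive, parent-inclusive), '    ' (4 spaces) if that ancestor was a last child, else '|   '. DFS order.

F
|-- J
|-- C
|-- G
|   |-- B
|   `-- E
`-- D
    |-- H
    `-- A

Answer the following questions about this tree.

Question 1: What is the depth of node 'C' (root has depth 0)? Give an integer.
Path from root to C: F -> C
Depth = number of edges = 1

Answer: 1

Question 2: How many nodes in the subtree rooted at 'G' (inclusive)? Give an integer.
Answer: 3

Derivation:
Subtree rooted at G contains: B, E, G
Count = 3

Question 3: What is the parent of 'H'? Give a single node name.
Scan adjacency: H appears as child of D

Answer: D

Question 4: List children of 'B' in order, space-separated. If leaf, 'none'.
Node B's children (from adjacency): (leaf)

Answer: none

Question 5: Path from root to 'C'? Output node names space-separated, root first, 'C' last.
Answer: F C

Derivation:
Walk down from root: F -> C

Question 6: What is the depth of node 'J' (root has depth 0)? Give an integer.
Answer: 1

Derivation:
Path from root to J: F -> J
Depth = number of edges = 1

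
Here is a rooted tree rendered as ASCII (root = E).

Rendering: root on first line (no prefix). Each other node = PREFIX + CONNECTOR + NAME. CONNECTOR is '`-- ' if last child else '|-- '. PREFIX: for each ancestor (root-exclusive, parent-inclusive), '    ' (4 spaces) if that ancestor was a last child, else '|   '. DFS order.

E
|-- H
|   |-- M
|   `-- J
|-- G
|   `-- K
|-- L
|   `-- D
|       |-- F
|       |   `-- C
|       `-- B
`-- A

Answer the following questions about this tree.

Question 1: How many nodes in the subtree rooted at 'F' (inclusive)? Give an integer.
Answer: 2

Derivation:
Subtree rooted at F contains: C, F
Count = 2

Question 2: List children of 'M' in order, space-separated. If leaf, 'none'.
Answer: none

Derivation:
Node M's children (from adjacency): (leaf)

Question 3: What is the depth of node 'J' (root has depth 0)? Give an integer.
Path from root to J: E -> H -> J
Depth = number of edges = 2

Answer: 2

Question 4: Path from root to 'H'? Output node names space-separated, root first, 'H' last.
Answer: E H

Derivation:
Walk down from root: E -> H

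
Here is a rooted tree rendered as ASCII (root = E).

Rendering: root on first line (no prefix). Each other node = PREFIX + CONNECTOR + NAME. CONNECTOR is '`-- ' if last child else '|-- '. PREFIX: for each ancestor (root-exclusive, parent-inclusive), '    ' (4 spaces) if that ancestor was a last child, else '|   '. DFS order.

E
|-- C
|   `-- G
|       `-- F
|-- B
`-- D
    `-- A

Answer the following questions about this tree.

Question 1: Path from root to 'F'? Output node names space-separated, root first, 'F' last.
Answer: E C G F

Derivation:
Walk down from root: E -> C -> G -> F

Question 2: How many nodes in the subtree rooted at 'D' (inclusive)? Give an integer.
Answer: 2

Derivation:
Subtree rooted at D contains: A, D
Count = 2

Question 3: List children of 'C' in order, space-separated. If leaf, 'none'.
Node C's children (from adjacency): G

Answer: G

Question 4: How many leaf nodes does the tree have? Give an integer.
Answer: 3

Derivation:
Leaves (nodes with no children): A, B, F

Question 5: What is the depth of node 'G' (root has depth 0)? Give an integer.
Path from root to G: E -> C -> G
Depth = number of edges = 2

Answer: 2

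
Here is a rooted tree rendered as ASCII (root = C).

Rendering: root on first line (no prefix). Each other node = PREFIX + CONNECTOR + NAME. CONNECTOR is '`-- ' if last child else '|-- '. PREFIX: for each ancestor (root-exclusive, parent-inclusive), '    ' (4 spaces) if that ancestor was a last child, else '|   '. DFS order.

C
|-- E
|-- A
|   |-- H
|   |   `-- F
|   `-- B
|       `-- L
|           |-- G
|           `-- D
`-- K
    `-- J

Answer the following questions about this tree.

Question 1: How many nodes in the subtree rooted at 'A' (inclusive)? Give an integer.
Answer: 7

Derivation:
Subtree rooted at A contains: A, B, D, F, G, H, L
Count = 7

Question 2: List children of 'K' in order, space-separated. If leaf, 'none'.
Answer: J

Derivation:
Node K's children (from adjacency): J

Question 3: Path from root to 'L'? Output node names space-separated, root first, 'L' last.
Answer: C A B L

Derivation:
Walk down from root: C -> A -> B -> L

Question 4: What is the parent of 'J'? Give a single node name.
Answer: K

Derivation:
Scan adjacency: J appears as child of K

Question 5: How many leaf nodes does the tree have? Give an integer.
Answer: 5

Derivation:
Leaves (nodes with no children): D, E, F, G, J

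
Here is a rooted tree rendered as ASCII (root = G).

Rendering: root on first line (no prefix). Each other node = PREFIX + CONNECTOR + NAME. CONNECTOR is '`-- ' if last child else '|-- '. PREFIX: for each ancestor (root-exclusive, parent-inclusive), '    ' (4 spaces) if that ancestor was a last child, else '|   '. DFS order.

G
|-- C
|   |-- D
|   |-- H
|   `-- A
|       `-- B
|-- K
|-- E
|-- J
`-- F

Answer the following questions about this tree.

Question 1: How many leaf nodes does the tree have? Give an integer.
Answer: 7

Derivation:
Leaves (nodes with no children): B, D, E, F, H, J, K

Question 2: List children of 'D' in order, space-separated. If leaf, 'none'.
Node D's children (from adjacency): (leaf)

Answer: none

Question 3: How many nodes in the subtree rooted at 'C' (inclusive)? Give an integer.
Subtree rooted at C contains: A, B, C, D, H
Count = 5

Answer: 5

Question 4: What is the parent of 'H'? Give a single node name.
Answer: C

Derivation:
Scan adjacency: H appears as child of C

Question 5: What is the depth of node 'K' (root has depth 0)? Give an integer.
Answer: 1

Derivation:
Path from root to K: G -> K
Depth = number of edges = 1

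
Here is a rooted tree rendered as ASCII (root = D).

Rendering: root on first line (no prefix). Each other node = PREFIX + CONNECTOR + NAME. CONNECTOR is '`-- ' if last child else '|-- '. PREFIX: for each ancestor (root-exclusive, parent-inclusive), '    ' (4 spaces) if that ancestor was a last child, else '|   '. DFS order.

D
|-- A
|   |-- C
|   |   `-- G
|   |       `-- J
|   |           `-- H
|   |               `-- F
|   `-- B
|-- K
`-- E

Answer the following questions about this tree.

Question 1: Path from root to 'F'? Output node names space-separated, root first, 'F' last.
Answer: D A C G J H F

Derivation:
Walk down from root: D -> A -> C -> G -> J -> H -> F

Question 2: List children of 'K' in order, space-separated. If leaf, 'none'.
Answer: none

Derivation:
Node K's children (from adjacency): (leaf)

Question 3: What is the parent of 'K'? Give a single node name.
Answer: D

Derivation:
Scan adjacency: K appears as child of D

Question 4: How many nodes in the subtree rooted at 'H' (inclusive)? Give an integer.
Subtree rooted at H contains: F, H
Count = 2

Answer: 2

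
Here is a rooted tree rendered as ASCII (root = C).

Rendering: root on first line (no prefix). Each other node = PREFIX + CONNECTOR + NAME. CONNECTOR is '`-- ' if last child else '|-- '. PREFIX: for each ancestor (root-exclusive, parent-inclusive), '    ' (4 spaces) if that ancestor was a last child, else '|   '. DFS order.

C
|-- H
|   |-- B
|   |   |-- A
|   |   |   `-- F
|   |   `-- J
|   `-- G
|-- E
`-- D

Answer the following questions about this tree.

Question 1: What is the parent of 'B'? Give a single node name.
Answer: H

Derivation:
Scan adjacency: B appears as child of H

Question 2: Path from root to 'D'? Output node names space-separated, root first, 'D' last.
Answer: C D

Derivation:
Walk down from root: C -> D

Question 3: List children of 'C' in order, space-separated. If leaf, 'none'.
Node C's children (from adjacency): H, E, D

Answer: H E D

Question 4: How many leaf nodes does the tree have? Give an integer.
Answer: 5

Derivation:
Leaves (nodes with no children): D, E, F, G, J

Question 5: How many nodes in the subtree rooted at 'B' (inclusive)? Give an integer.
Answer: 4

Derivation:
Subtree rooted at B contains: A, B, F, J
Count = 4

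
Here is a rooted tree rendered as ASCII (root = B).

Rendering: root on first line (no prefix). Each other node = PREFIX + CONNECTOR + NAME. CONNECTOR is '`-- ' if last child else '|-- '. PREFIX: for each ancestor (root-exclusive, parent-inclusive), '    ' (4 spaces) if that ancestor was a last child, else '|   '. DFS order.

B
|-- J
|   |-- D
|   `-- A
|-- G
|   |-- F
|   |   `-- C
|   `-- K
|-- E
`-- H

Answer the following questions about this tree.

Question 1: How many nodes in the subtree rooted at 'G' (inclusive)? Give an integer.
Answer: 4

Derivation:
Subtree rooted at G contains: C, F, G, K
Count = 4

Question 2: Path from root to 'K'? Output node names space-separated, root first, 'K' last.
Answer: B G K

Derivation:
Walk down from root: B -> G -> K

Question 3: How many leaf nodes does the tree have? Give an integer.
Leaves (nodes with no children): A, C, D, E, H, K

Answer: 6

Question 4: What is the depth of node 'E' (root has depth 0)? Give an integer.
Answer: 1

Derivation:
Path from root to E: B -> E
Depth = number of edges = 1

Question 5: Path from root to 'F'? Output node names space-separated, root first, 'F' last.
Walk down from root: B -> G -> F

Answer: B G F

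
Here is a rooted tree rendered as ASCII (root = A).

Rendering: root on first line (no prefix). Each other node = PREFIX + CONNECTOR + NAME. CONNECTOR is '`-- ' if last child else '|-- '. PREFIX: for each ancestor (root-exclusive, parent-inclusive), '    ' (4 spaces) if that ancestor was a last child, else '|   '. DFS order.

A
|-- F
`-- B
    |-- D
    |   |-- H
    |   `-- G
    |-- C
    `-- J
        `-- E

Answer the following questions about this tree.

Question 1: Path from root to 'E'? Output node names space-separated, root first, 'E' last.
Answer: A B J E

Derivation:
Walk down from root: A -> B -> J -> E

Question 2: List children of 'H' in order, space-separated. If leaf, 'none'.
Node H's children (from adjacency): (leaf)

Answer: none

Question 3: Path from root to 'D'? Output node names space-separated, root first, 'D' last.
Walk down from root: A -> B -> D

Answer: A B D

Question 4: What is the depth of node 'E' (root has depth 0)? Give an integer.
Path from root to E: A -> B -> J -> E
Depth = number of edges = 3

Answer: 3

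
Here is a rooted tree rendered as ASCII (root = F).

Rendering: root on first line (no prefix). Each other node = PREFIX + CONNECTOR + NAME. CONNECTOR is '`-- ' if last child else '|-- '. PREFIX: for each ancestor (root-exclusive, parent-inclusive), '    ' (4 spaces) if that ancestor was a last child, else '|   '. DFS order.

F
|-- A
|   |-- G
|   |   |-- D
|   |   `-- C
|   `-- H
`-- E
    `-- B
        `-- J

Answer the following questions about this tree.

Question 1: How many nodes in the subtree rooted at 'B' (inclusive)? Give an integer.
Answer: 2

Derivation:
Subtree rooted at B contains: B, J
Count = 2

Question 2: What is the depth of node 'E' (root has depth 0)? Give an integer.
Answer: 1

Derivation:
Path from root to E: F -> E
Depth = number of edges = 1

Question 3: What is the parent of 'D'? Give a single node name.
Scan adjacency: D appears as child of G

Answer: G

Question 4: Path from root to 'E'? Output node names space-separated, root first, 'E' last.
Walk down from root: F -> E

Answer: F E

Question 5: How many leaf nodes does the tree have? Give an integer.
Answer: 4

Derivation:
Leaves (nodes with no children): C, D, H, J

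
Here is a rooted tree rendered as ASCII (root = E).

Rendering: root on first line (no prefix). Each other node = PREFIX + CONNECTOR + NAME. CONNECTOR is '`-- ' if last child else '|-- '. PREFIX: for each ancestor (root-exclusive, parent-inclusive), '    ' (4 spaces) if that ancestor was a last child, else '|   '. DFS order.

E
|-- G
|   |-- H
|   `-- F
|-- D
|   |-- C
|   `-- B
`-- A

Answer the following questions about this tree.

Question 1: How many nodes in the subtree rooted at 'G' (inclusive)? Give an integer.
Subtree rooted at G contains: F, G, H
Count = 3

Answer: 3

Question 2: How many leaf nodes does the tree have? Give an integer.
Leaves (nodes with no children): A, B, C, F, H

Answer: 5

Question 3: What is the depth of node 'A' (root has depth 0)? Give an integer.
Path from root to A: E -> A
Depth = number of edges = 1

Answer: 1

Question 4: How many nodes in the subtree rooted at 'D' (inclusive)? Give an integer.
Answer: 3

Derivation:
Subtree rooted at D contains: B, C, D
Count = 3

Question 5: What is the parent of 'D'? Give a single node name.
Scan adjacency: D appears as child of E

Answer: E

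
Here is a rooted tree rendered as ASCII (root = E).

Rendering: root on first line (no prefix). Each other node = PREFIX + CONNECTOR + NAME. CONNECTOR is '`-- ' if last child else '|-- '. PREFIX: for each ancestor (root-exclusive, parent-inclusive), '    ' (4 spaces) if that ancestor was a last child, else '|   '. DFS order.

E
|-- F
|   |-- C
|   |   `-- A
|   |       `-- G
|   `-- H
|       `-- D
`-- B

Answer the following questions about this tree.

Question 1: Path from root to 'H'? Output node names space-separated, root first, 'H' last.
Answer: E F H

Derivation:
Walk down from root: E -> F -> H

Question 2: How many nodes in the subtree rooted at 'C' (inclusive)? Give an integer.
Subtree rooted at C contains: A, C, G
Count = 3

Answer: 3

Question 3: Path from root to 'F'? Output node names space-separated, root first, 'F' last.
Answer: E F

Derivation:
Walk down from root: E -> F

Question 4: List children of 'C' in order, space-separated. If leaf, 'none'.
Answer: A

Derivation:
Node C's children (from adjacency): A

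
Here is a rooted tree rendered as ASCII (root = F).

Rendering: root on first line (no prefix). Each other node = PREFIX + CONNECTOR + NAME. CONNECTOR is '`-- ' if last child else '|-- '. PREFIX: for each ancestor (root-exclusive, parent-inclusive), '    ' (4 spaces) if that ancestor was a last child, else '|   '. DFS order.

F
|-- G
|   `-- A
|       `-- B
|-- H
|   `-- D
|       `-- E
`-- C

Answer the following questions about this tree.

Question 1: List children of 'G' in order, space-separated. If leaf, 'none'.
Answer: A

Derivation:
Node G's children (from adjacency): A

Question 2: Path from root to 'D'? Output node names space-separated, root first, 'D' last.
Walk down from root: F -> H -> D

Answer: F H D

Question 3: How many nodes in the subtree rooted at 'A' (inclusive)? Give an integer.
Answer: 2

Derivation:
Subtree rooted at A contains: A, B
Count = 2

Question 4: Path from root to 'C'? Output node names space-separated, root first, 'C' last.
Walk down from root: F -> C

Answer: F C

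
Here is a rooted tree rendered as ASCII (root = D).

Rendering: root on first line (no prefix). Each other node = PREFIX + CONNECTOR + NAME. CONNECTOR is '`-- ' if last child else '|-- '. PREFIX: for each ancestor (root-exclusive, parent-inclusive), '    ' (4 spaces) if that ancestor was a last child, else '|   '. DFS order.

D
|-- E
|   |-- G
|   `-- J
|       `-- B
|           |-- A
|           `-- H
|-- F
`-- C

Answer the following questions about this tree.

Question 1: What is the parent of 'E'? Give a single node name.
Answer: D

Derivation:
Scan adjacency: E appears as child of D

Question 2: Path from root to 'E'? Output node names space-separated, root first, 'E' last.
Answer: D E

Derivation:
Walk down from root: D -> E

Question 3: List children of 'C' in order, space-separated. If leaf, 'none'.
Answer: none

Derivation:
Node C's children (from adjacency): (leaf)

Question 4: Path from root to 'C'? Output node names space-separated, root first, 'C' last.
Answer: D C

Derivation:
Walk down from root: D -> C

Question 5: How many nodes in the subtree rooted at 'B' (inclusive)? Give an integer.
Answer: 3

Derivation:
Subtree rooted at B contains: A, B, H
Count = 3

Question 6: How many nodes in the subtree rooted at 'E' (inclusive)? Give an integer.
Subtree rooted at E contains: A, B, E, G, H, J
Count = 6

Answer: 6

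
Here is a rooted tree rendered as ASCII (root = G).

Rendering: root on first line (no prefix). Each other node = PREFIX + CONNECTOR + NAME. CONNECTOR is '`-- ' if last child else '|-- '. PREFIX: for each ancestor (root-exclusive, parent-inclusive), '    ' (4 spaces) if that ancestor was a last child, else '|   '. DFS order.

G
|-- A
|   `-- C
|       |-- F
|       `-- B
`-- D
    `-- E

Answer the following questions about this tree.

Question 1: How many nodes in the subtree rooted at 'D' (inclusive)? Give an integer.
Answer: 2

Derivation:
Subtree rooted at D contains: D, E
Count = 2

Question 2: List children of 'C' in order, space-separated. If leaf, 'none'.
Node C's children (from adjacency): F, B

Answer: F B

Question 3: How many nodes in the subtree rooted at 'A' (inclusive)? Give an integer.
Answer: 4

Derivation:
Subtree rooted at A contains: A, B, C, F
Count = 4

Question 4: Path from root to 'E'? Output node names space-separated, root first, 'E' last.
Answer: G D E

Derivation:
Walk down from root: G -> D -> E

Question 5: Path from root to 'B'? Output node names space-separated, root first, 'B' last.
Answer: G A C B

Derivation:
Walk down from root: G -> A -> C -> B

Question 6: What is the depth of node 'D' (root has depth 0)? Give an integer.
Answer: 1

Derivation:
Path from root to D: G -> D
Depth = number of edges = 1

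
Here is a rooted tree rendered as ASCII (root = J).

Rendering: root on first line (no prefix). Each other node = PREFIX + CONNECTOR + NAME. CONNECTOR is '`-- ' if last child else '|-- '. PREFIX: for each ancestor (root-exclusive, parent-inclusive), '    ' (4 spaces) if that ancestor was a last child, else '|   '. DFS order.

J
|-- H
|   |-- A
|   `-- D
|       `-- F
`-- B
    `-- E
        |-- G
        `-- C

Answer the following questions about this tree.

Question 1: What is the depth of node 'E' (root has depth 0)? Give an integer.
Answer: 2

Derivation:
Path from root to E: J -> B -> E
Depth = number of edges = 2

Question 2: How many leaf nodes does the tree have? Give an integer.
Answer: 4

Derivation:
Leaves (nodes with no children): A, C, F, G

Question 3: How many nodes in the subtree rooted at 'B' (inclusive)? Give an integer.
Subtree rooted at B contains: B, C, E, G
Count = 4

Answer: 4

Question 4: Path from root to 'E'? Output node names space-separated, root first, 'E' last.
Walk down from root: J -> B -> E

Answer: J B E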